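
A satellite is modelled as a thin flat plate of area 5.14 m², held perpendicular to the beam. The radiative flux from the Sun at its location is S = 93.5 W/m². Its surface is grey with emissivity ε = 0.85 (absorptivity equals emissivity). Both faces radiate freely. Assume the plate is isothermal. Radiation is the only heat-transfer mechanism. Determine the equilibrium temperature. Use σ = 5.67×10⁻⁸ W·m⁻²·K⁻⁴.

T ≈ 169 K

At equilibrium, absorbed power = emitted power.
Absorbing cross-section = A = 5.140 m²; emitting surface = 2A = 10.28 m² (ratio 2).
εS·A_cross = εσ·A_surf·T⁴  ⇒  T⁴ = S/(2σ)   (ε cancels).
T⁴ = 93.5/(2·5.67×10⁻⁸) = 8.245×10⁸ K⁴.
T = (8.245×10⁸)^(1/4).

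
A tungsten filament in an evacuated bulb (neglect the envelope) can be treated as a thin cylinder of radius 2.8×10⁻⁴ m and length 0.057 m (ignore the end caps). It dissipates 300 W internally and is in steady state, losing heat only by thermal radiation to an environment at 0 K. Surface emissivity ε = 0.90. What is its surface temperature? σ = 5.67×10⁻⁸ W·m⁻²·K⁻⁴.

T ≈ 2770 K

Steady state: internal power = radiated power, P = εσA T⁴.
Radiating area A = 2πrL = 1.003×10⁻⁴ m².
T⁴ = P/(εσA) = 300/(0.90·5.67×10⁻⁸·1.003×10⁻⁴) = 5.863×10¹³ K⁴.
T = (5.863×10¹³)^(1/4).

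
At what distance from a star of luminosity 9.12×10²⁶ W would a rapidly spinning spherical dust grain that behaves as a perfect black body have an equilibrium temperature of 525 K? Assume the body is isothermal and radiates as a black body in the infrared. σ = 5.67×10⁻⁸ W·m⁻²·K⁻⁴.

For an isothermal black-emitting sphere, (1−a)S·πr² = σ·4πr²·T⁴ ⇒ S = 4σT⁴/(1−a).
S = 4·5.67×10⁻⁸·(525)⁴/1.00 = 17230 W/m².
Flux falls as S = L/(4πd²), so d = √(L/(4πS)) = √(9.12×10²⁶/(4π·17230)).

d ≈ 6.49×10¹⁰ m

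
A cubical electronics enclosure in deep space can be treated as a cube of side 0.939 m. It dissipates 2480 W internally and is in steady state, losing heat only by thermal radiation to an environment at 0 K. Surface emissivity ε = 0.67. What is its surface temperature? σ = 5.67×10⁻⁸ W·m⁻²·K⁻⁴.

Steady state: internal power = radiated power, P = εσA T⁴.
Radiating area A = 6L² = 5.290 m².
T⁴ = P/(εσA) = 2480/(0.67·5.67×10⁻⁸·5.290) = 1.234×10¹⁰ K⁴.
T = (1.234×10¹⁰)^(1/4).

T ≈ 333 K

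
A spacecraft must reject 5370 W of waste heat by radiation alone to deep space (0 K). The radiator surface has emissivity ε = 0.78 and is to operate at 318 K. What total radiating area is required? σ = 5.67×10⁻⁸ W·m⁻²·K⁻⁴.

A ≈ 11.9 m²

P = εσA T⁴ ⇒ A = P/(εσT⁴).
T⁴ = 1.023×10¹⁰ K⁴.
A = 5370/(0.78 × 5.67×10⁻⁸ × 1.023×10¹⁰).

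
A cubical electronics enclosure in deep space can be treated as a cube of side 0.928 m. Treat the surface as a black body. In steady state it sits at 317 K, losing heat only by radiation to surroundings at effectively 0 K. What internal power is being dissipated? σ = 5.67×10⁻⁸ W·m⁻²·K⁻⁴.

Steady state: P = εσA T⁴.
A = 6L² = 5.167 m²; T⁴ = (317)⁴ = 1.010×10¹⁰ K⁴.
P = 1.0 × 5.67×10⁻⁸ × 5.167 × 1.010×10¹⁰.

P ≈ 2960 W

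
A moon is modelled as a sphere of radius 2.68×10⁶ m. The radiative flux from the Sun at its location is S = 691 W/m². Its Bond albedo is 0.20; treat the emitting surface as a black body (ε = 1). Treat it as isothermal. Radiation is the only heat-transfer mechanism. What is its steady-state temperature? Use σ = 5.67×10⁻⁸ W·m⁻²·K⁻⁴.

T ≈ 222 K

At equilibrium, absorbed power = emitted power.
Absorbing cross-section = πr² = 2.256×10¹³ m²; emitting surface = 4πr² = 9.026×10¹³ m² (ratio 4).
(1−a)S·A_cross = εσ·A_surf·T⁴  ⇒  T⁴ = (1−a)S/(4σ).
T⁴ = 0.800·691/(4·5.67×10⁻⁸) = 2.437×10⁹ K⁴.
T = (2.437×10⁹)^(1/4).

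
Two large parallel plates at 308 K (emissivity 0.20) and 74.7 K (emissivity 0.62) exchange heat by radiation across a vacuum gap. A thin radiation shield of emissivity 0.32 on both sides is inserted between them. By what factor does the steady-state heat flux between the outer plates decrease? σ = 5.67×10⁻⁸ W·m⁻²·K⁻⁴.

factor ≈ 1.94

Without shield: q₀ = σΔ(T⁴)/(1/ε₁+1/ε₂−1) with denominator 5.613.
With shield the two gaps are in series; the resistances add: (1/ε₁+1/ε_s−1)+(1/ε_s+1/ε₂−1) = 7.125+3.738 = 10.86.
Heat-flux ratio q₀/q = 10.86/5.613.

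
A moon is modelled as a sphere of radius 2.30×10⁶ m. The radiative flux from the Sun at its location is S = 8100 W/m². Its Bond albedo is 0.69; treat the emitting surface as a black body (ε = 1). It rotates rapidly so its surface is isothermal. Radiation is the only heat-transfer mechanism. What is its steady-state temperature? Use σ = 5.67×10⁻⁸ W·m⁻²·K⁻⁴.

At equilibrium, absorbed power = emitted power.
Absorbing cross-section = πr² = 1.662×10¹³ m²; emitting surface = 4πr² = 6.648×10¹³ m² (ratio 4).
(1−a)S·A_cross = εσ·A_surf·T⁴  ⇒  T⁴ = (1−a)S/(4σ).
T⁴ = 0.310·8100/(4·5.67×10⁻⁸) = 1.107×10¹⁰ K⁴.
T = (1.107×10¹⁰)^(1/4).

T ≈ 324 K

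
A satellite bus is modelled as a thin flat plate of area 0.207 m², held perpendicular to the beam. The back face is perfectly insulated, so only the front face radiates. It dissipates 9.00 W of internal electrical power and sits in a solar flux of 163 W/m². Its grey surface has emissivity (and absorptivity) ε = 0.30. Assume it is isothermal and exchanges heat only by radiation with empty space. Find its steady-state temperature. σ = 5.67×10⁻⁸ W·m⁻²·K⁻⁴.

At steady state, absorbed solar power + internal power = radiated power.
Absorbed: α·S·A_cross = 0.30·163·0.2070 = 10.12 W (cross-section A).
Total input = 10.12 + 9.00 = 19.12 W.
Radiated: εσ·A_surf·T⁴ with A_surf = A = 0.2070 m².
T⁴ = 19.12/(0.30·5.67×10⁻⁸·0.2070) = 5.431×10⁹ K⁴.

T ≈ 271 K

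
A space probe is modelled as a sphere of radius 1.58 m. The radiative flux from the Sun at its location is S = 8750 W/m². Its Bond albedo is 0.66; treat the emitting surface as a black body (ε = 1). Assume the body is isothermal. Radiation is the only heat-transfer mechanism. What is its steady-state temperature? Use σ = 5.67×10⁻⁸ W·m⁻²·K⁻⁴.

At equilibrium, absorbed power = emitted power.
Absorbing cross-section = πr² = 7.843 m²; emitting surface = 4πr² = 31.37 m² (ratio 4).
(1−a)S·A_cross = εσ·A_surf·T⁴  ⇒  T⁴ = (1−a)S/(4σ).
T⁴ = 0.340·8750/(4·5.67×10⁻⁸) = 1.312×10¹⁰ K⁴.
T = (1.312×10¹⁰)^(1/4).

T ≈ 338 K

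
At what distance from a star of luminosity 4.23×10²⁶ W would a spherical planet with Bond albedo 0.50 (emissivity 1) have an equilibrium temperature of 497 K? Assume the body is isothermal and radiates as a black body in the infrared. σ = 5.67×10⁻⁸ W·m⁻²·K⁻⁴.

For an isothermal black-emitting sphere, (1−a)S·πr² = σ·4πr²·T⁴ ⇒ S = 4σT⁴/(1−a).
S = 4·5.67×10⁻⁸·(497)⁴/0.500 = 27680 W/m².
Flux falls as S = L/(4πd²), so d = √(L/(4πS)) = √(4.23×10²⁶/(4π·27680)).

d ≈ 3.49×10¹⁰ m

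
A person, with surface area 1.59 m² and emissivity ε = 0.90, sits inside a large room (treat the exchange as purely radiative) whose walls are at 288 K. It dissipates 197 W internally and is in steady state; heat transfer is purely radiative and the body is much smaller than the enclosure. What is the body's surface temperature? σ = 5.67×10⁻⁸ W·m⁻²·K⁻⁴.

For a small grey body in a large enclosure, net radiated power = εσA(T⁴ − T_w⁴).
Steady state: P = εσA(T⁴ − T_w⁴) with A = 1.59 m².
T⁴ = P/(εσA) + T_w⁴ = 197/(0.90·5.67×10⁻⁸·1.590) + (288)⁴
    = 2.428×10⁹ + 6.880×10⁹ = 9.308×10⁹ K⁴.

T ≈ 311 K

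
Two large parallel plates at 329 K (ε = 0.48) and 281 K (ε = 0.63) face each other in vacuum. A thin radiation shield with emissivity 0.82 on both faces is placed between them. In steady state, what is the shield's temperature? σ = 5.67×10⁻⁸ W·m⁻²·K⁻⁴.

In steady state the net flux on the hot side equals that on the cold side.
σ(T₁⁴−T_s⁴)/D₁ = σ(T_s⁴−T₂⁴)/D₂, with D₁ = 1/ε₁+1/ε_s−1 = 2.303, D₂ = 1/ε_s+1/ε₂−1 = 1.807.
Solve for T_s⁴: T_s⁴ = (D₂·T₁⁴ + D₁·T₂⁴)/(D₁+D₂) = 8.645×10⁹ K⁴.

T_s ≈ 305 K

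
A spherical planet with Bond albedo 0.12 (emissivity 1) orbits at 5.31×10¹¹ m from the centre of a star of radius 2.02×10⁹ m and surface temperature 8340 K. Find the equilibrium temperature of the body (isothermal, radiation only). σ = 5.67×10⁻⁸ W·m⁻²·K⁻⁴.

T ≈ 352 K

The star's surface emits σT_*⁴; at distance d the flux is S = σT_*⁴(R_*/d)².
S = 5.67×10⁻⁸·(8340)⁴·(2.02×10⁹/5.31×10¹¹)² = 3970 W/m².
For an isothermal sphere T⁴ = (1−a)S/(4σ) = 1.540×10¹⁰ K⁴.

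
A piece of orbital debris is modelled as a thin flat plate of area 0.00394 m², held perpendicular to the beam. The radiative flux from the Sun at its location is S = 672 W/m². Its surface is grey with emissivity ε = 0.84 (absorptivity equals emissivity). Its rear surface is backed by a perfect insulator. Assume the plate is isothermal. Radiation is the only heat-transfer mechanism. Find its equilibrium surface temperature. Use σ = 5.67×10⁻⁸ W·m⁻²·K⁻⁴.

At equilibrium, absorbed power = emitted power.
Absorbing cross-section = A = 0.003940 m²; emitting surface = A = 0.003940 m² (ratio 1).
εS·A_cross = εσ·A_surf·T⁴  ⇒  T⁴ = S/(1σ)   (ε cancels).
T⁴ = 672/(1·5.67×10⁻⁸) = 1.185×10¹⁰ K⁴.
T = (1.185×10¹⁰)^(1/4).

T ≈ 330 K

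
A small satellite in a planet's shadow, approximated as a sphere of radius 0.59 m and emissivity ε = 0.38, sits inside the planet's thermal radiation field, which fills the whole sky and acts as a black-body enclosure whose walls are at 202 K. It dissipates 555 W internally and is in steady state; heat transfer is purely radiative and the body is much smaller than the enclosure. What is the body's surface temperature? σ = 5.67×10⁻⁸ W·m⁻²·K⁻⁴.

T ≈ 295 K

For a small grey body in a large enclosure, net radiated power = εσA(T⁴ − T_w⁴).
Steady state: P = εσA(T⁴ − T_w⁴) with A = 4πr² = 4.374 m².
T⁴ = P/(εσA) + T_w⁴ = 555/(0.38·5.67×10⁻⁸·4.374) + (202)⁴
    = 5.889×10⁹ + 1.665×10⁹ = 7.554×10⁹ K⁴.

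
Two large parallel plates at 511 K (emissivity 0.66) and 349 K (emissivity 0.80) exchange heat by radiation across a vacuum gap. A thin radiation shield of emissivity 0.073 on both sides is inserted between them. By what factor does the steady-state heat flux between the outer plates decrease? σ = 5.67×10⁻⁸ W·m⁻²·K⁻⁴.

Without shield: q₀ = σΔ(T⁴)/(1/ε₁+1/ε₂−1) with denominator 1.765.
With shield the two gaps are in series; the resistances add: (1/ε₁+1/ε_s−1)+(1/ε_s+1/ε₂−1) = 14.21+13.95 = 28.16.
Heat-flux ratio q₀/q = 28.16/1.765.

factor ≈ 16.0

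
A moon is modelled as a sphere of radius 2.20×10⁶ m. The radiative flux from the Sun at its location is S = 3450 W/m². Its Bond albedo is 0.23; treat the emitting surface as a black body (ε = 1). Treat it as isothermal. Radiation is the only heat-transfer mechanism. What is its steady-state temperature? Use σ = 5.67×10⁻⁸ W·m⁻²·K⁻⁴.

At equilibrium, absorbed power = emitted power.
Absorbing cross-section = πr² = 1.521×10¹³ m²; emitting surface = 4πr² = 6.082×10¹³ m² (ratio 4).
(1−a)S·A_cross = εσ·A_surf·T⁴  ⇒  T⁴ = (1−a)S/(4σ).
T⁴ = 0.770·3450/(4·5.67×10⁻⁸) = 1.171×10¹⁰ K⁴.
T = (1.171×10¹⁰)^(1/4).

T ≈ 329 K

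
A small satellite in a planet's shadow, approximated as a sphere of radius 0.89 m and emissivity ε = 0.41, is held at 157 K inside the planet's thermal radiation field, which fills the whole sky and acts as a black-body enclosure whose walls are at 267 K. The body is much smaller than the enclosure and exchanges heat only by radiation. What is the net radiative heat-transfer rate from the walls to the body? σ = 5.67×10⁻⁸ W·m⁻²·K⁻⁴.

P_net ≈ 1040 W

For a small grey body in a large enclosure: P_net = εσA(T_body⁴ − T_wall⁴).
A = 4πr² = 9.954 m²; T_body⁴ − T_wall⁴ = 6.076×10⁸ − 5.082×10⁹ = -4.475×10⁹ K⁴.
|P_net| = 0.41·5.67×10⁻⁸·9.954·4.475×10⁹.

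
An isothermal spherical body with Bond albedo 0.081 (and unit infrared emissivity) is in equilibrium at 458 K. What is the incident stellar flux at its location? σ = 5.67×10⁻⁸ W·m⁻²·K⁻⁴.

(1−a)S·πr² = σ·4πr²·T⁴ ⇒ S = 4σT⁴/(1−a).
S = 4·5.67×10⁻⁸·4.400×10¹⁰/0.919.

S ≈ 10900 W/m²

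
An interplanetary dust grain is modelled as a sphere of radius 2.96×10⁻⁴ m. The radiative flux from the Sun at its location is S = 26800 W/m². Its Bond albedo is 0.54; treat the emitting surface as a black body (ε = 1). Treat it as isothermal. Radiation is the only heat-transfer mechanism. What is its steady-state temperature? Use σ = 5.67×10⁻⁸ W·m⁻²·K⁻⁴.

T ≈ 483 K

At equilibrium, absorbed power = emitted power.
Absorbing cross-section = πr² = 2.753×10⁻⁷ m²; emitting surface = 4πr² = 1.101×10⁻⁶ m² (ratio 4).
(1−a)S·A_cross = εσ·A_surf·T⁴  ⇒  T⁴ = (1−a)S/(4σ).
T⁴ = 0.460·26800/(4·5.67×10⁻⁸) = 5.436×10¹⁰ K⁴.
T = (5.436×10¹⁰)^(1/4).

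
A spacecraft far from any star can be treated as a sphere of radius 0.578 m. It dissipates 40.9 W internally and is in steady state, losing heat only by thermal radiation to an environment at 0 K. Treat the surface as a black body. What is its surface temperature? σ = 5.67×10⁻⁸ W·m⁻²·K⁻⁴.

Steady state: internal power = radiated power, P = εσA T⁴.
Radiating area A = 4πr² = 4.198 m².
T⁴ = P/(εσA) = 40.9/(1.0·5.67×10⁻⁸·4.198) = 1.718×10⁸ K⁴.
T = (1.718×10⁸)^(1/4).

T ≈ 114 K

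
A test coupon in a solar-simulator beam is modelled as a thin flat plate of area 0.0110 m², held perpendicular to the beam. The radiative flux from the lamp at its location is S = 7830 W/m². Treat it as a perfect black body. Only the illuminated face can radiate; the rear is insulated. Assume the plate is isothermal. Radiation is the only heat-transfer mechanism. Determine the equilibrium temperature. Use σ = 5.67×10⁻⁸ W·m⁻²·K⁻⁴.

T ≈ 610 K

At equilibrium, absorbed power = emitted power.
Absorbing cross-section = A = 0.01100 m²; emitting surface = A = 0.01100 m² (ratio 1).
S·A_cross = εσ·A_surf·T⁴  ⇒  T⁴ = S/(1σ).
T⁴ = 1.00·7830/(1·5.67×10⁻⁸) = 1.381×10¹¹ K⁴.
T = (1.381×10¹¹)^(1/4).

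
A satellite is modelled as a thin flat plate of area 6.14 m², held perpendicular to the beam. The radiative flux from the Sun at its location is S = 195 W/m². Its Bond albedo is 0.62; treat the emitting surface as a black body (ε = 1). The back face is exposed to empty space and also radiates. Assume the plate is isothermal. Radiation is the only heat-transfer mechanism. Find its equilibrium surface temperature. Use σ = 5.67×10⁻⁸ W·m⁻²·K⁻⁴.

T ≈ 160 K

At equilibrium, absorbed power = emitted power.
Absorbing cross-section = A = 6.140 m²; emitting surface = 2A = 12.28 m² (ratio 2).
(1−a)S·A_cross = εσ·A_surf·T⁴  ⇒  T⁴ = (1−a)S/(2σ).
T⁴ = 0.380·195/(2·5.67×10⁻⁸) = 6.534×10⁸ K⁴.
T = (6.534×10⁸)^(1/4).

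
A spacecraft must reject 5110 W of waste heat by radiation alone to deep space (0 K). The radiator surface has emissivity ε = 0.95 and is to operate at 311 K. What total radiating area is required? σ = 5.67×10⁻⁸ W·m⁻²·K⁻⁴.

P = εσA T⁴ ⇒ A = P/(εσT⁴).
T⁴ = 9.355×10⁹ K⁴.
A = 5110/(0.95 × 5.67×10⁻⁸ × 9.355×10⁹).

A ≈ 10.1 m²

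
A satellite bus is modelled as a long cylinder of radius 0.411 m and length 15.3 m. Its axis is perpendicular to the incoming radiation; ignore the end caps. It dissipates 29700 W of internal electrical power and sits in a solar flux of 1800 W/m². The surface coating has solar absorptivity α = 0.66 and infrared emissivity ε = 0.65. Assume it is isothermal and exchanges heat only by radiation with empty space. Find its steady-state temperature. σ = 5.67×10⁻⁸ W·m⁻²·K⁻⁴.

At steady state, absorbed solar power + internal power = radiated power.
Absorbed: α·S·A_cross = 0.66·1800·12.58 = 14940 W (cross-section 2rL).
Total input = 14940 + 29700 = 44640 W.
Radiated: εσ·A_surf·T⁴ with A_surf = 2πrL = 39.51 m².
T⁴ = 44640/(0.65·5.67×10⁻⁸·39.51) = 3.066×10¹⁰ K⁴.

T ≈ 418 K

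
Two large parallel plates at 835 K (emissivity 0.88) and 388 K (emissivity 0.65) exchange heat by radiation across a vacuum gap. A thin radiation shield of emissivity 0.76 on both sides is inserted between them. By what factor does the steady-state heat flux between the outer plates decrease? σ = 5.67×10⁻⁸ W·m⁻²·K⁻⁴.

factor ≈ 1.97

Without shield: q₀ = σΔ(T⁴)/(1/ε₁+1/ε₂−1) with denominator 1.675.
With shield the two gaps are in series; the resistances add: (1/ε₁+1/ε_s−1)+(1/ε_s+1/ε₂−1) = 1.452+1.854 = 3.306.
Heat-flux ratio q₀/q = 3.306/1.675.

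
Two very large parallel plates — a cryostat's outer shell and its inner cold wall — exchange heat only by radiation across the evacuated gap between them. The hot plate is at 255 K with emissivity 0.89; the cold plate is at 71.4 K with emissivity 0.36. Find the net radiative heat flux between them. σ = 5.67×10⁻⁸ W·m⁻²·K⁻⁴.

q ≈ 82.1 W/m²

For two infinite grey parallel plates, q = σ(T₁⁴ − T₂⁴)/(1/ε₁ + 1/ε₂ − 1).
T₁⁴ − T₂⁴ = 4.228×10⁹ − 2.599×10⁷ = 4.202×10⁹ K⁴.
1/ε₁ + 1/ε₂ − 1 = 1.124 + 2.778 − 1 = 2.901.
q = 5.67×10⁻⁸ × 4.202×10⁹ / 2.901.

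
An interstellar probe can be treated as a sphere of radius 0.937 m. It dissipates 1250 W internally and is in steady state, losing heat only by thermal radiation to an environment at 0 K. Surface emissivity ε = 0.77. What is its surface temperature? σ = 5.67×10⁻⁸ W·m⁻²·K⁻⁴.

T ≈ 226 K

Steady state: internal power = radiated power, P = εσA T⁴.
Radiating area A = 4πr² = 11.03 m².
T⁴ = P/(εσA) = 1250/(0.77·5.67×10⁻⁸·11.03) = 2.595×10⁹ K⁴.
T = (2.595×10⁹)^(1/4).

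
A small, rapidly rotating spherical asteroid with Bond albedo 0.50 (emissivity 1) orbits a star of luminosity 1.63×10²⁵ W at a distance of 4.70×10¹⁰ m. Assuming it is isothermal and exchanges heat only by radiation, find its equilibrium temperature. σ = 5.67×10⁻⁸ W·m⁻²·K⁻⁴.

First find the stellar flux at distance d: S = L/(4πd²) = 1.63×10²⁵/(4π·(4.70×10¹⁰)²) = 587.2 W/m².
For an isothermal sphere, absorbed (1−a)S·πr² = emitted σ·4πr²·T⁴, so T⁴ = (1−a)S/(4σ).
T⁴ = 0.500·587.2/(4·5.67×10⁻⁸) = 1.295×10⁹ K⁴.

T ≈ 190 K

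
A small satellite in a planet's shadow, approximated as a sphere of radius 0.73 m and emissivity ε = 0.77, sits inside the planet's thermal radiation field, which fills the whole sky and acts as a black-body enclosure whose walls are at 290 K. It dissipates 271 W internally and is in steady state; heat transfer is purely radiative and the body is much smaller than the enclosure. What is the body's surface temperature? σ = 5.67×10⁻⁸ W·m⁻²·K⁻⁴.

For a small grey body in a large enclosure, net radiated power = εσA(T⁴ − T_w⁴).
Steady state: P = εσA(T⁴ − T_w⁴) with A = 4πr² = 6.697 m².
T⁴ = P/(εσA) + T_w⁴ = 271/(0.77·5.67×10⁻⁸·6.697) + (290)⁴
    = 9.269×10⁸ + 7.073×10⁹ = 8.000×10⁹ K⁴.

T ≈ 299 K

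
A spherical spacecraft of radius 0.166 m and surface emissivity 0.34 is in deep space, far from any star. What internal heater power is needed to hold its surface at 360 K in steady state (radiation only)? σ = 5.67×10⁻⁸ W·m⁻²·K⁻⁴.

P ≈ 112 W

P = εσ·4πr²·T⁴.
4πr² = 0.3463 m²; T⁴ = 1.680×10¹⁰ K⁴.
P = 0.34·5.67×10⁻⁸·0.3463·1.680×10¹⁰.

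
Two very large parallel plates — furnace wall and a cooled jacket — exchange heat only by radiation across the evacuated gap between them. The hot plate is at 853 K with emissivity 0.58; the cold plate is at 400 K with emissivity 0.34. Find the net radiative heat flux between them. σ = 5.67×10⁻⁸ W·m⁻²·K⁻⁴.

For two infinite grey parallel plates, q = σ(T₁⁴ − T₂⁴)/(1/ε₁ + 1/ε₂ − 1).
T₁⁴ − T₂⁴ = 5.294×10¹¹ − 2.560×10¹⁰ = 5.038×10¹¹ K⁴.
1/ε₁ + 1/ε₂ − 1 = 1.724 + 2.941 − 1 = 3.665.
q = 5.67×10⁻⁸ × 5.038×10¹¹ / 3.665.

q ≈ 7790 W/m²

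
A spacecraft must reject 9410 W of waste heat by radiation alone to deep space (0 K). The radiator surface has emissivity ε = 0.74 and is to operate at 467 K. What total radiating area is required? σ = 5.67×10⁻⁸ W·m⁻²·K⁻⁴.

A ≈ 4.72 m²

P = εσA T⁴ ⇒ A = P/(εσT⁴).
T⁴ = 4.756×10¹⁰ K⁴.
A = 9410/(0.74 × 5.67×10⁻⁸ × 4.756×10¹⁰).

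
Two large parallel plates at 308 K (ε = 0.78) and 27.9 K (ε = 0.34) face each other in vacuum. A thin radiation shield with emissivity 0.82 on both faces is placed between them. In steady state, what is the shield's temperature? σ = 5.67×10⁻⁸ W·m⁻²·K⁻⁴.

In steady state the net flux on the hot side equals that on the cold side.
σ(T₁⁴−T_s⁴)/D₁ = σ(T_s⁴−T₂⁴)/D₂, with D₁ = 1/ε₁+1/ε_s−1 = 1.502, D₂ = 1/ε_s+1/ε₂−1 = 3.161.
Solve for T_s⁴: T_s⁴ = (D₂·T₁⁴ + D₁·T₂⁴)/(D₁+D₂) = 6.101×10⁹ K⁴.

T_s ≈ 279 K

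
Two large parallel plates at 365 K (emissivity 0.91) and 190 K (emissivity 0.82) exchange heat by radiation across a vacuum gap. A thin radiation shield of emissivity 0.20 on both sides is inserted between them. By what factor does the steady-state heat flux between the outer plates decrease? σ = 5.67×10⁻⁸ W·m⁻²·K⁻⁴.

factor ≈ 7.83

Without shield: q₀ = σΔ(T⁴)/(1/ε₁+1/ε₂−1) with denominator 1.318.
With shield the two gaps are in series; the resistances add: (1/ε₁+1/ε_s−1)+(1/ε_s+1/ε₂−1) = 5.099+5.220 = 10.32.
Heat-flux ratio q₀/q = 10.32/1.318.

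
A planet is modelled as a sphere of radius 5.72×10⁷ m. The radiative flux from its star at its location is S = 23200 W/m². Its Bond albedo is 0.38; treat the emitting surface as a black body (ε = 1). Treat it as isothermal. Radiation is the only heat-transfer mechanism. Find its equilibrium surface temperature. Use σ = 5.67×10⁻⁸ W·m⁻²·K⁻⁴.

T ≈ 502 K

At equilibrium, absorbed power = emitted power.
Absorbing cross-section = πr² = 1.028×10¹⁶ m²; emitting surface = 4πr² = 4.112×10¹⁶ m² (ratio 4).
(1−a)S·A_cross = εσ·A_surf·T⁴  ⇒  T⁴ = (1−a)S/(4σ).
T⁴ = 0.620·23200/(4·5.67×10⁻⁸) = 6.342×10¹⁰ K⁴.
T = (6.342×10¹⁰)^(1/4).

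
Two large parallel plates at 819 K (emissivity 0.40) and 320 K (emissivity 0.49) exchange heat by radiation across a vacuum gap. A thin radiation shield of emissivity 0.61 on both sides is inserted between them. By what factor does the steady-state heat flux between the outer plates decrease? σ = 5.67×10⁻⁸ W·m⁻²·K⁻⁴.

Without shield: q₀ = σΔ(T⁴)/(1/ε₁+1/ε₂−1) with denominator 3.541.
With shield the two gaps are in series; the resistances add: (1/ε₁+1/ε_s−1)+(1/ε_s+1/ε₂−1) = 3.139+2.680 = 5.820.
Heat-flux ratio q₀/q = 5.820/3.541.

factor ≈ 1.64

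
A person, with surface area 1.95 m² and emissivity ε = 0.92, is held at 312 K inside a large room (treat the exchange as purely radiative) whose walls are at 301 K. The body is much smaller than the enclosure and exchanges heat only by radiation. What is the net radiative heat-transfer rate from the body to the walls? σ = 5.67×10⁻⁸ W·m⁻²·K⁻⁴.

For a small grey body in a large enclosure: P_net = εσA(T_body⁴ − T_wall⁴).
A = 1.95 m²; T_body⁴ − T_wall⁴ = 9.476×10⁹ − 8.209×10⁹ = 1.267×10⁹ K⁴.
|P_net| = 0.92·5.67×10⁻⁸·1.950·1.267×10⁹.

P_net ≈ 129 W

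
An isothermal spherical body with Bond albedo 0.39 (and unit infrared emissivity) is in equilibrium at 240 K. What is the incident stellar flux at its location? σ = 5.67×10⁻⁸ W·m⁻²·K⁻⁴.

(1−a)S·πr² = σ·4πr²·T⁴ ⇒ S = 4σT⁴/(1−a).
S = 4·5.67×10⁻⁸·3.318×10⁹/0.610.

S ≈ 1230 W/m²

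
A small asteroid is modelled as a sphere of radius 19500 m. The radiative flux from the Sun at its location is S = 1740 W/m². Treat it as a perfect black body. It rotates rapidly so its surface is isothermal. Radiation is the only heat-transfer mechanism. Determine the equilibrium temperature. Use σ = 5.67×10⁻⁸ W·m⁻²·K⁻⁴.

T ≈ 296 K

At equilibrium, absorbed power = emitted power.
Absorbing cross-section = πr² = 1.195×10⁹ m²; emitting surface = 4πr² = 4.778×10⁹ m² (ratio 4).
S·A_cross = εσ·A_surf·T⁴  ⇒  T⁴ = S/(4σ).
T⁴ = 1.00·1740/(4·5.67×10⁻⁸) = 7.672×10⁹ K⁴.
T = (7.672×10⁹)^(1/4).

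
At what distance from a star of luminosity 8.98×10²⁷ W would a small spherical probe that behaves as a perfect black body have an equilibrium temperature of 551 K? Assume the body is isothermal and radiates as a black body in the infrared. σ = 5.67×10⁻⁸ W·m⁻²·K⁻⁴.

For an isothermal black-emitting sphere, (1−a)S·πr² = σ·4πr²·T⁴ ⇒ S = 4σT⁴/(1−a).
S = 4·5.67×10⁻⁸·(551)⁴/1.00 = 20900 W/m².
Flux falls as S = L/(4πd²), so d = √(L/(4πS)) = √(8.98×10²⁷/(4π·20900)).

d ≈ 1.85×10¹¹ m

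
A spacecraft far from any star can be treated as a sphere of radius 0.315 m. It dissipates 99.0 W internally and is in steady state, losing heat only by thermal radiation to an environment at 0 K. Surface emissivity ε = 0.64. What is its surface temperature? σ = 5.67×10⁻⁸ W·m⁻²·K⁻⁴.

T ≈ 216 K

Steady state: internal power = radiated power, P = εσA T⁴.
Radiating area A = 4πr² = 1.247 m².
T⁴ = P/(εσA) = 99.0/(0.64·5.67×10⁻⁸·1.247) = 2.188×10⁹ K⁴.
T = (2.188×10⁹)^(1/4).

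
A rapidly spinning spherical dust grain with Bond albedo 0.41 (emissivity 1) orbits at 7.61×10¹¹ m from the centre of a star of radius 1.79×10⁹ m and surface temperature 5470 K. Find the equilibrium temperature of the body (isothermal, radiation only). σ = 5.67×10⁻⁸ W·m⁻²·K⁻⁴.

T ≈ 164 K

The star's surface emits σT_*⁴; at distance d the flux is S = σT_*⁴(R_*/d)².
S = 5.67×10⁻⁸·(5470)⁴·(1.79×10⁹/7.61×10¹¹)² = 280.8 W/m².
For an isothermal sphere T⁴ = (1−a)S/(4σ) = 7.306×10⁸ K⁴.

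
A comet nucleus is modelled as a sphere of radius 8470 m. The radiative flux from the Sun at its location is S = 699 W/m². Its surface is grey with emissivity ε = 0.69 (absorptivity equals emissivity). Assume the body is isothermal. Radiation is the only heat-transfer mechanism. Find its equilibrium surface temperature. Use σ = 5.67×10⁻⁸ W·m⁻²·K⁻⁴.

At equilibrium, absorbed power = emitted power.
Absorbing cross-section = πr² = 2.254×10⁸ m²; emitting surface = 4πr² = 9.015×10⁸ m² (ratio 4).
εS·A_cross = εσ·A_surf·T⁴  ⇒  T⁴ = S/(4σ)   (ε cancels).
T⁴ = 699/(4·5.67×10⁻⁸) = 3.082×10⁹ K⁴.
T = (3.082×10⁹)^(1/4).

T ≈ 236 K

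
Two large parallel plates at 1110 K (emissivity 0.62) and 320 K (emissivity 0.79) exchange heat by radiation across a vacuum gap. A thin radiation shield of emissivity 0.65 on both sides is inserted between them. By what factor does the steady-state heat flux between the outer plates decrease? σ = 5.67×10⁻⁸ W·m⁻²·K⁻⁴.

factor ≈ 2.11

Without shield: q₀ = σΔ(T⁴)/(1/ε₁+1/ε₂−1) with denominator 1.879.
With shield the two gaps are in series; the resistances add: (1/ε₁+1/ε_s−1)+(1/ε_s+1/ε₂−1) = 2.151+1.804 = 3.956.
Heat-flux ratio q₀/q = 3.956/1.879.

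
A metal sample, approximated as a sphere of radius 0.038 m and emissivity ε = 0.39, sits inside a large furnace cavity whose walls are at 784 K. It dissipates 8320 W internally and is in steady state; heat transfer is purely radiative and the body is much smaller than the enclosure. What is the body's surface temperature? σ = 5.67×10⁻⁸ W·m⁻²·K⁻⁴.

T ≈ 2140 K

For a small grey body in a large enclosure, net radiated power = εσA(T⁴ − T_w⁴).
Steady state: P = εσA(T⁴ − T_w⁴) with A = 4πr² = 0.01815 m².
T⁴ = P/(εσA) + T_w⁴ = 8320/(0.39·5.67×10⁻⁸·0.01815) + (784)⁴
    = 2.073×10¹³ + 3.778×10¹¹ = 2.111×10¹³ K⁴.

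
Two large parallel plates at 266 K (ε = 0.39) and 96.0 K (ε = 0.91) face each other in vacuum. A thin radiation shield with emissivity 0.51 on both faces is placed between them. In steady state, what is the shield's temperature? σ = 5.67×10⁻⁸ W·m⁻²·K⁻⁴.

T_s ≈ 209 K

In steady state the net flux on the hot side equals that on the cold side.
σ(T₁⁴−T_s⁴)/D₁ = σ(T_s⁴−T₂⁴)/D₂, with D₁ = 1/ε₁+1/ε_s−1 = 3.525, D₂ = 1/ε_s+1/ε₂−1 = 2.060.
Solve for T_s⁴: T_s⁴ = (D₂·T₁⁴ + D₁·T₂⁴)/(D₁+D₂) = 1.900×10⁹ K⁴.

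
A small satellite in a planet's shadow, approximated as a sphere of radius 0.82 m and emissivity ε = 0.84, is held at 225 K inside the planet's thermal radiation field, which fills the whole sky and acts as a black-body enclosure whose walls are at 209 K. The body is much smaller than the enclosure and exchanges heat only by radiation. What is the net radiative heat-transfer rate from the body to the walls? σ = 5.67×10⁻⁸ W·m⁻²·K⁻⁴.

P_net ≈ 264 W

For a small grey body in a large enclosure: P_net = εσA(T_body⁴ − T_wall⁴).
A = 4πr² = 8.450 m²; T_body⁴ − T_wall⁴ = 2.563×10⁹ − 1.908×10⁹ = 6.549×10⁸ K⁴.
|P_net| = 0.84·5.67×10⁻⁸·8.450·6.549×10⁸.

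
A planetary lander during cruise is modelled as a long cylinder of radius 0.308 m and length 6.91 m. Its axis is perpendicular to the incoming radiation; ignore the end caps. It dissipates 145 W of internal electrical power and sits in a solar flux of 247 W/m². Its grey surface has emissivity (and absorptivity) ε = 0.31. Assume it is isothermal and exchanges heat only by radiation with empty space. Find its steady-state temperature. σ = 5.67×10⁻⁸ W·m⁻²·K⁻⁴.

At steady state, absorbed solar power + internal power = radiated power.
Absorbed: α·S·A_cross = 0.31·247·4.257 = 325.9 W (cross-section 2rL).
Total input = 325.9 + 145 = 470.9 W.
Radiated: εσ·A_surf·T⁴ with A_surf = 2πrL = 13.37 m².
T⁴ = 470.9/(0.31·5.67×10⁻⁸·13.37) = 2.004×10⁹ K⁴.

T ≈ 212 K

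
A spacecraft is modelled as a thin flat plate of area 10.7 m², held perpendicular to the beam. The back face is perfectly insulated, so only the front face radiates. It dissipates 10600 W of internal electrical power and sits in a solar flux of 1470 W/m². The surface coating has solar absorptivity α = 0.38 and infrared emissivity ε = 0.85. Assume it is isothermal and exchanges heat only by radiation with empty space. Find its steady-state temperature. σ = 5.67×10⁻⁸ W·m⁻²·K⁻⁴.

T ≈ 423 K

At steady state, absorbed solar power + internal power = radiated power.
Absorbed: α·S·A_cross = 0.38·1470·10.70 = 5977 W (cross-section A).
Total input = 5977 + 10600 = 16580 W.
Radiated: εσ·A_surf·T⁴ with A_surf = A = 10.70 m².
T⁴ = 16580/(0.85·5.67×10⁻⁸·10.70) = 3.215×10¹⁰ K⁴.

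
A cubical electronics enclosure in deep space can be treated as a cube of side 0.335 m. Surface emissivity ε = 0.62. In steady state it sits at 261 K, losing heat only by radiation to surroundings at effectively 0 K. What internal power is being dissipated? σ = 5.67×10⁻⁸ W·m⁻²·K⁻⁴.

P ≈ 110 W

Steady state: P = εσA T⁴.
A = 6L² = 0.6734 m²; T⁴ = (261)⁴ = 4.640×10⁹ K⁴.
P = 0.62 × 5.67×10⁻⁸ × 0.6734 × 4.640×10⁹.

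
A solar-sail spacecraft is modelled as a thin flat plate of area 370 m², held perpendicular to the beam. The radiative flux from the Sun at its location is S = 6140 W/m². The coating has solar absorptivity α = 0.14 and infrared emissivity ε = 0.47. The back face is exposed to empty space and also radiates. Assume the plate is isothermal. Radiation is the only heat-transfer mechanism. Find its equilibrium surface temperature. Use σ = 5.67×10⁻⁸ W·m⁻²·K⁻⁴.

At equilibrium, absorbed power = emitted power.
Absorbing cross-section = A = 370.0 m²; emitting surface = 2A = 740.0 m² (ratio 2).
αS·A_cross = εσ·A_surf·T⁴  ⇒  T⁴ = αS/(ε·2σ).
T⁴ = 0.140·6140/(0.47·2·5.67×10⁻⁸) = 1.613×10¹⁰ K⁴.
T = (1.613×10¹⁰)^(1/4).

T ≈ 356 K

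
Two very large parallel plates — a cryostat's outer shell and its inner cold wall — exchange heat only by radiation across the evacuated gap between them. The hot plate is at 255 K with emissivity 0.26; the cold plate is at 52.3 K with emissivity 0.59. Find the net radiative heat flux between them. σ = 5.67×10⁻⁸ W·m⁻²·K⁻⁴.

For two infinite grey parallel plates, q = σ(T₁⁴ − T₂⁴)/(1/ε₁ + 1/ε₂ − 1).
T₁⁴ − T₂⁴ = 4.228×10⁹ − 7.482×10⁶ = 4.221×10⁹ K⁴.
1/ε₁ + 1/ε₂ − 1 = 3.846 + 1.695 − 1 = 4.541.
q = 5.67×10⁻⁸ × 4.221×10⁹ / 4.541.

q ≈ 52.7 W/m²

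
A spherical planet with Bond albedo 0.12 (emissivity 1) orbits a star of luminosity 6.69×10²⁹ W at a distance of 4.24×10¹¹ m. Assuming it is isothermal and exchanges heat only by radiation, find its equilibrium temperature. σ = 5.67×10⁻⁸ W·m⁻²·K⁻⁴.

First find the stellar flux at distance d: S = L/(4πd²) = 6.69×10²⁹/(4π·(4.24×10¹¹)²) = 2.961×10⁵ W/m².
For an isothermal sphere, absorbed (1−a)S·πr² = emitted σ·4πr²·T⁴, so T⁴ = (1−a)S/(4σ).
T⁴ = 0.880·2.961×10⁵/(4·5.67×10⁻⁸) = 1.149×10¹² K⁴.

T ≈ 1040 K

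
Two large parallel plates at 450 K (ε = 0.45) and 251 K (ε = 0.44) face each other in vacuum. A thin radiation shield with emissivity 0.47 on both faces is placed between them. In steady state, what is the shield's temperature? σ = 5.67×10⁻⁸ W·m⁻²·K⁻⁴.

T_s ≈ 388 K

In steady state the net flux on the hot side equals that on the cold side.
σ(T₁⁴−T_s⁴)/D₁ = σ(T_s⁴−T₂⁴)/D₂, with D₁ = 1/ε₁+1/ε_s−1 = 3.350, D₂ = 1/ε_s+1/ε₂−1 = 3.400.
Solve for T_s⁴: T_s⁴ = (D₂·T₁⁴ + D₁·T₂⁴)/(D₁+D₂) = 2.263×10¹⁰ K⁴.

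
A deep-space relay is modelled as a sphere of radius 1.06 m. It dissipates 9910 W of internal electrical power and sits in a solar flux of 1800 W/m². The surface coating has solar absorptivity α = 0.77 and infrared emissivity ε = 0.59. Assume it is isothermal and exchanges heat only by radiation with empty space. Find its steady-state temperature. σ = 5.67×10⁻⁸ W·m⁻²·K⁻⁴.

At steady state, absorbed solar power + internal power = radiated power.
Absorbed: α·S·A_cross = 0.77·1800·3.530 = 4892 W (cross-section πr²).
Total input = 4892 + 9910 = 14800 W.
Radiated: εσ·A_surf·T⁴ with A_surf = 4πr² = 14.12 m².
T⁴ = 14800/(0.59·5.67×10⁻⁸·14.12) = 3.134×10¹⁰ K⁴.

T ≈ 421 K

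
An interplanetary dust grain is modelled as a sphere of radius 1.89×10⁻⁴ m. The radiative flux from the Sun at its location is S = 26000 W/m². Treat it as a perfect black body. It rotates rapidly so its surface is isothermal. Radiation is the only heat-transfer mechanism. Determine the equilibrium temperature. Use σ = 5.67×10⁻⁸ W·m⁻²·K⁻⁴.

At equilibrium, absorbed power = emitted power.
Absorbing cross-section = πr² = 1.122×10⁻⁷ m²; emitting surface = 4πr² = 4.489×10⁻⁷ m² (ratio 4).
S·A_cross = εσ·A_surf·T⁴  ⇒  T⁴ = S/(4σ).
T⁴ = 1.00·26000/(4·5.67×10⁻⁸) = 1.146×10¹¹ K⁴.
T = (1.146×10¹¹)^(1/4).

T ≈ 582 K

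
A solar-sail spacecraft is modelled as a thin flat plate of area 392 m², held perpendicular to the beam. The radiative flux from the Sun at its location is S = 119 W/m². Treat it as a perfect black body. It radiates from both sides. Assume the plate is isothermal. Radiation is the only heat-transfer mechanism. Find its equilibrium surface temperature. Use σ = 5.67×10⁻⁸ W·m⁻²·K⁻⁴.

T ≈ 180 K

At equilibrium, absorbed power = emitted power.
Absorbing cross-section = A = 392.0 m²; emitting surface = 2A = 784.0 m² (ratio 2).
S·A_cross = εσ·A_surf·T⁴  ⇒  T⁴ = S/(2σ).
T⁴ = 1.00·119/(2·5.67×10⁻⁸) = 1.049×10⁹ K⁴.
T = (1.049×10⁹)^(1/4).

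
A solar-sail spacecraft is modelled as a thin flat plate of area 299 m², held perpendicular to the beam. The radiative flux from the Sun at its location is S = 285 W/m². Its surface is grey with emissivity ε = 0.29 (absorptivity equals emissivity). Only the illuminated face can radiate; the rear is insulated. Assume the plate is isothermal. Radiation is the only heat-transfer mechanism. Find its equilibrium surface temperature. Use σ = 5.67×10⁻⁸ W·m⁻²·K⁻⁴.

At equilibrium, absorbed power = emitted power.
Absorbing cross-section = A = 299.0 m²; emitting surface = A = 299.0 m² (ratio 1).
εS·A_cross = εσ·A_surf·T⁴  ⇒  T⁴ = S/(1σ)   (ε cancels).
T⁴ = 285/(1·5.67×10⁻⁸) = 5.026×10⁹ K⁴.
T = (5.026×10⁹)^(1/4).

T ≈ 266 K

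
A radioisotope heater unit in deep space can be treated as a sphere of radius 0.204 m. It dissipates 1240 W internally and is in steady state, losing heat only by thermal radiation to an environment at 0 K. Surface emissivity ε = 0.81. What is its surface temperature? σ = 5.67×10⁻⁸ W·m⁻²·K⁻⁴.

Steady state: internal power = radiated power, P = εσA T⁴.
Radiating area A = 4πr² = 0.5230 m².
T⁴ = P/(εσA) = 1240/(0.81·5.67×10⁻⁸·0.5230) = 5.163×10¹⁰ K⁴.
T = (5.163×10¹⁰)^(1/4).

T ≈ 477 K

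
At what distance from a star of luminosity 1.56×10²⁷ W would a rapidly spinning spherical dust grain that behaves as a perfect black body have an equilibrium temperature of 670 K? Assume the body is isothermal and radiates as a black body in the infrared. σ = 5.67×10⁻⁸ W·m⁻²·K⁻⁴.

For an isothermal black-emitting sphere, (1−a)S·πr² = σ·4πr²·T⁴ ⇒ S = 4σT⁴/(1−a).
S = 4·5.67×10⁻⁸·(670)⁴/1.00 = 45700 W/m².
Flux falls as S = L/(4πd²), so d = √(L/(4πS)) = √(1.56×10²⁷/(4π·45700)).

d ≈ 5.21×10¹⁰ m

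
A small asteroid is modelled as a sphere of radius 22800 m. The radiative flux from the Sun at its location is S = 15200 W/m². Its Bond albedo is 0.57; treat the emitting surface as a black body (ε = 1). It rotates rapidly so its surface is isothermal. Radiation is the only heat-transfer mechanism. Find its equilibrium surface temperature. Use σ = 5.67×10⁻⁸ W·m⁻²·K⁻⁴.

T ≈ 412 K

At equilibrium, absorbed power = emitted power.
Absorbing cross-section = πr² = 1.633×10⁹ m²; emitting surface = 4πr² = 6.533×10⁹ m² (ratio 4).
(1−a)S·A_cross = εσ·A_surf·T⁴  ⇒  T⁴ = (1−a)S/(4σ).
T⁴ = 0.430·15200/(4·5.67×10⁻⁸) = 2.882×10¹⁰ K⁴.
T = (2.882×10¹⁰)^(1/4).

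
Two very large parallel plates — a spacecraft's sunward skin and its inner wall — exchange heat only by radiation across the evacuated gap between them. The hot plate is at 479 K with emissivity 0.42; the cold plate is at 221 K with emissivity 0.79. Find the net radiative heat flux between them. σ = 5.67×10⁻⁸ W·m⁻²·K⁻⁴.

For two infinite grey parallel plates, q = σ(T₁⁴ − T₂⁴)/(1/ε₁ + 1/ε₂ − 1).
T₁⁴ − T₂⁴ = 5.264×10¹⁰ − 2.385×10⁹ = 5.026×10¹⁰ K⁴.
1/ε₁ + 1/ε₂ − 1 = 2.381 + 1.266 − 1 = 2.647.
q = 5.67×10⁻⁸ × 5.026×10¹⁰ / 2.647.

q ≈ 1080 W/m²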